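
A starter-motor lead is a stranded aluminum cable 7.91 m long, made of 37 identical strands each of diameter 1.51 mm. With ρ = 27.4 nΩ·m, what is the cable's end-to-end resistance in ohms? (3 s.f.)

ρ = 27.4 nΩ·m = 2.74×10^-8 Ω·m
A_strand = π(7.5500e-04 m)² = 1.791e-06 m²
R_strand = ρL/A = (2.74×10^-8)(7.91)/(1.791e-06) = 0.121 Ω
R_total = R_strand/N = 0.121/37 = 0.00327 Ω

0.00327 Ω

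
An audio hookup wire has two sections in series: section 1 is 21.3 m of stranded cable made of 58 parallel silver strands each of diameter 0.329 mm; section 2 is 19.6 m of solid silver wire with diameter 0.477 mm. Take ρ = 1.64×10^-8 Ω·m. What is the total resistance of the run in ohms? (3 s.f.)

Section 1: A_strand = π(1.6450e-04)² = 8.501e-08 m²; R₁ = ρL/(N·A_s) = (1.64×10^-8)(21.3)/(58×8.501e-08) = 0.07085 Ω
Section 2: A = π(d/2)² = π(2.3850e-04 m)² = 1.787e-07 m²
R₂ = (1.64×10^-8)(19.6)/(1.787e-07) = 1.799 Ω
R = R₁ + R₂ = 1.87 Ω

1.87 Ω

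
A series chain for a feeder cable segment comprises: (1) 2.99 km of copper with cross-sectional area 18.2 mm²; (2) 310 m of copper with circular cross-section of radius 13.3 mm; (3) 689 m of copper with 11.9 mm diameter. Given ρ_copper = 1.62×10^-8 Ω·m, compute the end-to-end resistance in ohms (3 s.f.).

Seg 1: A = 18.2 mm² = 1.820e-05 m²
R_1 = (1.62×10^-8)(2990)/(1.820e-05) = 2.661 Ω
Seg 2: A = πr² = π(1.3300e-02 m)² = 5.557e-04 m²
R_2 = (1.62×10^-8)(310)/(5.557e-04) = 0.009037 Ω
Seg 3: A = π(d/2)² = π(5.9500e-03 m)² = 1.112e-04 m²
R_3 = (1.62×10^-8)(689)/(1.112e-04) = 0.1004 Ω
R_total = R_1 + R_2 + R_3 = 2.77 Ω

2.77 Ω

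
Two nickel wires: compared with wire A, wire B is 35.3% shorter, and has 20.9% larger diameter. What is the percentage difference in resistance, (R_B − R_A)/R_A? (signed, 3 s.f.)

R ∝ L/d², so R_B/R_A = (1 − 35.3/100) × (1 + 20.9/100)⁻²
= 0.647 × 0.6841 = 0.4426
(R_B − R_A)/R_A = 0.4426 − 1 = -55.7%

-55.7%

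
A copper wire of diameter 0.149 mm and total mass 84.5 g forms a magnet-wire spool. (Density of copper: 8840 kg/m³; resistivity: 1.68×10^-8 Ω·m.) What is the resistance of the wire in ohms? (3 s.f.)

A = π(d/2)² = π(7.4500e-05 m)² = 1.7437e-08 m²
L = m/(density·A) = 0.0845/(8840×1.7437e-08) = 548.2 m
R = ρL/A = (1.68×10^-8)(548.2)/(1.7437e-08) = 528 Ω

528 Ω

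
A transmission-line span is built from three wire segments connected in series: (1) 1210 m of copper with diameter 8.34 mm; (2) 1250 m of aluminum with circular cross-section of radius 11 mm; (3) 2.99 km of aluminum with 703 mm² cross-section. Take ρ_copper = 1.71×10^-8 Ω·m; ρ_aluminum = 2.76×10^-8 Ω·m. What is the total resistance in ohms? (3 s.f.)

0.587 Ω

Seg 1: A = π(d/2)² = π(4.1700e-03 m)² = 5.463e-05 m²
R_1 = (1.71×10^-8)(1210)/(5.463e-05) = 0.3788 Ω
Seg 2: A = πr² = π(1.1000e-02 m)² = 3.801e-04 m²
R_2 = (2.76×10^-8)(1250)/(3.801e-04) = 0.09076 Ω
Seg 3: A = 703 mm² = 7.030e-04 m²
R_3 = (2.76×10^-8)(2990)/(7.030e-04) = 0.1174 Ω
R_total = R_1 + R_2 + R_3 = 0.587 Ω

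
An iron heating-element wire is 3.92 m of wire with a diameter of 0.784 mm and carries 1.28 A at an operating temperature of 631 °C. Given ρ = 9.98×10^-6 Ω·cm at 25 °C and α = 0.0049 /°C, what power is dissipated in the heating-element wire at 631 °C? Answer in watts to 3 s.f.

ρ = 9.98×10^-6 Ω·cm = 9.98×10^-8 Ω·m
A = π(d/2)² = π(3.9200e-04 m)² = 4.827e-07 m²
R₍25₎ = ρL/A = (9.98×10^-8)(3.92)/(4.827e-07) = 0.8104 Ω
R₍631₎ = R₍25₎(1 + αΔT) = 0.8104 × (1 + 0.0049×606) = 3.217 Ω
P = I²R = (1.28)² × 3.217 = 5.27 W

5.27 W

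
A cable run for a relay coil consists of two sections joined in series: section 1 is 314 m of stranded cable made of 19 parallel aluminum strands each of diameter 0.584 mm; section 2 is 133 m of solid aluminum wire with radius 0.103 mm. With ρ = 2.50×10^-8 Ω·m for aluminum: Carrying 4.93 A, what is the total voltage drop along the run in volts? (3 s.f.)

Section 1: A_strand = π(2.9200e-04)² = 2.679e-07 m²; R₁ = ρL/(N·A_s) = (2.50×10^-8)(314)/(19×2.679e-07) = 1.542 Ω
Section 2: A = πr² = π(1.0300e-04 m)² = 3.333e-08 m²
R₂ = (2.50×10^-8)(133)/(3.333e-08) = 99.76 Ω
R = R₁ + R₂ = 101.3 Ω
V = IR = 4.93 × 101.3 = 499 V

499 V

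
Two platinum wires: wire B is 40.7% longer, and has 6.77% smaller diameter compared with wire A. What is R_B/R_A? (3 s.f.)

R ∝ L/d², so R_B/R_A = (1 + 40.7/100) × (1 − 6.77/100)⁻²
= 1.407 × 1.151 = 1.62

1.62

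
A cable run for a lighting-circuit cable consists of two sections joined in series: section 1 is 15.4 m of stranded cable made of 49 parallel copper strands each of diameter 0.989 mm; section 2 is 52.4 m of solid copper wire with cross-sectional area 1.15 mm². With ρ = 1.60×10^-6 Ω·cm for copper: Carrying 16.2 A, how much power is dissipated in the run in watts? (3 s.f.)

ρ = 1.60×10^-6 Ω·cm = 1.60×10^-8 Ω·m
Section 1: A_strand = π(4.9450e-04)² = 7.682e-07 m²; R₁ = ρL/(N·A_s) = (1.60×10^-8)(15.4)/(49×7.682e-07) = 0.006546 Ω
Section 2: A = 1.15 mm² = 1.150e-06 m²
R₂ = (1.60×10^-8)(52.4)/(1.150e-06) = 0.729 Ω
R = R₁ + R₂ = 0.7356 Ω
P = I²R = (16.2)² × 0.7356 = 193 W

193 W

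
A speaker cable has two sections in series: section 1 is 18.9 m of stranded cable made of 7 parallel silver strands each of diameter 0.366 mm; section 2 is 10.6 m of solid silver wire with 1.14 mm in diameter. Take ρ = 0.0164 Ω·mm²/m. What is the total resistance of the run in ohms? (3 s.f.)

ρ = 0.0164 Ω·mm²/m = 1.64×10^-8 Ω·m
Section 1: A_strand = π(1.8300e-04)² = 1.052e-07 m²; R₁ = ρL/(N·A_s) = (1.64×10^-8)(18.9)/(7×1.052e-07) = 0.4209 Ω
Section 2: A = π(d/2)² = π(5.7000e-04 m)² = 1.021e-06 m²
R₂ = (1.64×10^-8)(10.6)/(1.021e-06) = 0.1703 Ω
R = R₁ + R₂ = 0.591 Ω

0.591 Ω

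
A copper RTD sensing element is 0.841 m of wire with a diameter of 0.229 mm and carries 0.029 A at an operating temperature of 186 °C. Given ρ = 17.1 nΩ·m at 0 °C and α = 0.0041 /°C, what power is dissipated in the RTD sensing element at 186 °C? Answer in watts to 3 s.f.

5.18×10^-4 W

ρ = 17.1 nΩ·m = 1.71×10^-8 Ω·m
A = π(d/2)² = π(1.1450e-04 m)² = 4.119e-08 m²
R₍0₎ = ρL/A = (1.71×10^-8)(0.841)/(4.119e-08) = 0.3492 Ω
R₍186₎ = R₍0₎(1 + αΔT) = 0.3492 × (1 + 0.0041×186) = 0.6154 Ω
P = I²R = (0.029)² × 0.6154 = 5.18×10^-4 W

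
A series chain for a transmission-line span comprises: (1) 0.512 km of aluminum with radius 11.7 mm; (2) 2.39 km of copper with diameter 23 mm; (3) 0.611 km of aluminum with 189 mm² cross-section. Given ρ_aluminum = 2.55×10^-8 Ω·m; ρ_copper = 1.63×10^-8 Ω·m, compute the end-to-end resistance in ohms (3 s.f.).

0.207 Ω

Seg 1: A = πr² = π(1.1700e-02 m)² = 4.301e-04 m²
R_1 = (2.55×10^-8)(512)/(4.301e-04) = 0.03036 Ω
Seg 2: A = π(d/2)² = π(1.1500e-02 m)² = 4.155e-04 m²
R_2 = (1.63×10^-8)(2390)/(4.155e-04) = 0.09376 Ω
Seg 3: A = 189 mm² = 1.890e-04 m²
R_3 = (2.55×10^-8)(611)/(1.890e-04) = 0.08244 Ω
R_total = R_1 + R_2 + R_3 = 0.207 Ω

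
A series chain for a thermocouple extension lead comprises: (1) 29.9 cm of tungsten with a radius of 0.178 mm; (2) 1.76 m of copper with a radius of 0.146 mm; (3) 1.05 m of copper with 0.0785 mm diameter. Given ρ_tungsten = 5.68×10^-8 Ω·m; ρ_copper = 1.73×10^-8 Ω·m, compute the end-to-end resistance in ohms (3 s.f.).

4.38 Ω

Seg 1: A = πr² = π(1.7800e-04 m)² = 9.954e-08 m²
R_1 = (5.68×10^-8)(0.299)/(9.954e-08) = 0.1706 Ω
Seg 2: A = πr² = π(1.4600e-04 m)² = 6.697e-08 m²
R_2 = (1.73×10^-8)(1.76)/(6.697e-08) = 0.4547 Ω
Seg 3: A = π(d/2)² = π(3.9250e-05 m)² = 4.840e-09 m²
R_3 = (1.73×10^-8)(1.05)/(4.840e-09) = 3.753 Ω
R_total = R_1 + R_2 + R_3 = 4.38 Ω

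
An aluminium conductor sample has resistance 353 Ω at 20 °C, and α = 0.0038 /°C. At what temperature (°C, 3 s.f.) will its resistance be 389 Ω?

R = R₀(1 + α(T − T₀)) ⇒ T = T₀ + (R/R₀ − 1)/α
T = 20 + (389/353 − 1)/0.0038 = 20 + (0.102)/0.0038 = 46.8 °C

46.8 °C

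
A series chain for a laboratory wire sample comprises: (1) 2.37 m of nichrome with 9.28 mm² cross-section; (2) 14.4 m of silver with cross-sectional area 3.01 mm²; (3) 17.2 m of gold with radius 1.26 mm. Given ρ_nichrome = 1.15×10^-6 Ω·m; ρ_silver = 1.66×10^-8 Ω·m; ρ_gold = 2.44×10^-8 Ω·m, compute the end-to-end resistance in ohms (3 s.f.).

0.457 Ω

Seg 1: A = 9.28 mm² = 9.280e-06 m²
R_1 = (1.15×10^-6)(2.37)/(9.280e-06) = 0.2937 Ω
Seg 2: A = 3.01 mm² = 3.010e-06 m²
R_2 = (1.66×10^-8)(14.4)/(3.010e-06) = 0.07942 Ω
Seg 3: A = πr² = π(1.2600e-03 m)² = 4.988e-06 m²
R_3 = (2.44×10^-8)(17.2)/(4.988e-06) = 0.08414 Ω
R_total = R_1 + R_2 + R_3 = 0.457 Ω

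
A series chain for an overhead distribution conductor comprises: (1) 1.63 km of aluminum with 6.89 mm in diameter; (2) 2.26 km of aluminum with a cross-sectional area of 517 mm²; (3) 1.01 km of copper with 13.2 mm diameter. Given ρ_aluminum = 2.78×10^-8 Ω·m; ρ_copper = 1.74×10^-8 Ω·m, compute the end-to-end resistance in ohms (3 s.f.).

Seg 1: A = π(d/2)² = π(3.4450e-03 m)² = 3.728e-05 m²
R_1 = (2.78×10^-8)(1630)/(3.728e-05) = 1.215 Ω
Seg 2: A = 517 mm² = 5.170e-04 m²
R_2 = (2.78×10^-8)(2260)/(5.170e-04) = 0.1215 Ω
Seg 3: A = π(d/2)² = π(6.6000e-03 m)² = 1.368e-04 m²
R_3 = (1.74×10^-8)(1010)/(1.368e-04) = 0.1284 Ω
R_total = R_1 + R_2 + R_3 = 1.47 Ω

1.47 Ω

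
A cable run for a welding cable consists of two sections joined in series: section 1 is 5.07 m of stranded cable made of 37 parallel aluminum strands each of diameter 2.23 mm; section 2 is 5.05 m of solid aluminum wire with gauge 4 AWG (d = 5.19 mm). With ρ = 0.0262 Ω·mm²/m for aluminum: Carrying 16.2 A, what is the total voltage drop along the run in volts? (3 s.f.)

0.116 V

ρ = 0.0262 Ω·mm²/m = 2.62×10^-8 Ω·m
Section 1: A_strand = π(1.1150e-03)² = 3.906e-06 m²; R₁ = ρL/(N·A_s) = (2.62×10^-8)(5.07)/(37×3.906e-06) = 9.192×10^-4 Ω
Section 2: A = π(5.19/2 mm)² = π(2.5950e-03 m)² = 2.116e-05 m²
R₂ = (2.62×10^-8)(5.05)/(2.116e-05) = 0.006254 Ω
R = R₁ + R₂ = 0.007173 Ω
V = IR = 16.2 × 0.007173 = 0.116 V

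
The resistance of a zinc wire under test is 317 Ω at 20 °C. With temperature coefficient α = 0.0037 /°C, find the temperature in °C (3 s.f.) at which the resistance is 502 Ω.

R = R₀(1 + α(T − T₀)) ⇒ T = T₀ + (R/R₀ − 1)/α
T = 20 + (502/317 − 1)/0.0037 = 20 + (0.5836)/0.0037 = 178 °C

178 °C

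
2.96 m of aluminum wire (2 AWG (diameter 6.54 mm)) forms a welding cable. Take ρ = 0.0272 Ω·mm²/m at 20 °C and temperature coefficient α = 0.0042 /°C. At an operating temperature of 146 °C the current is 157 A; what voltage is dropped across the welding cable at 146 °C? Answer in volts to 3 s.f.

ρ = 0.0272 Ω·mm²/m = 2.72×10^-8 Ω·m
A = π(6.54/2 mm)² = π(3.2700e-03 m)² = 3.359e-05 m²
R₍20₎ = ρL/A = (2.72×10^-8)(2.96)/(3.359e-05) = 0.002397 Ω
R₍146₎ = R₍20₎(1 + αΔT) = 0.002397 × (1 + 0.0042×126) = 0.003665 Ω
V = IR = 157 × 0.003665 = 0.575 V

0.575 V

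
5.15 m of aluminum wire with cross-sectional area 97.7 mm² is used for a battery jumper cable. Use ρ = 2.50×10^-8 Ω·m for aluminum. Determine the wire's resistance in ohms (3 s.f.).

A = 97.7 mm² = 9.770e-05 m²
R = ρL/A = (2.50×10^-8)(5.15 m)/(9.770e-05 m²) = 0.00132 Ω

0.00132 Ω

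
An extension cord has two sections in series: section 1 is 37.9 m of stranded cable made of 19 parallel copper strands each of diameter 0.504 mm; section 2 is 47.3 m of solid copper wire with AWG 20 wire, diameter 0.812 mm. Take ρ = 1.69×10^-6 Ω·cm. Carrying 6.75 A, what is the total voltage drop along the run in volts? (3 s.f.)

ρ = 1.69×10^-6 Ω·cm = 1.69×10^-8 Ω·m
Section 1: A_strand = π(2.5200e-04)² = 1.995e-07 m²; R₁ = ρL/(N·A_s) = (1.69×10^-8)(37.9)/(19×1.995e-07) = 0.169 Ω
Section 2: A = π(0.812/2 mm)² = π(4.0600e-04 m)² = 5.178e-07 m²
R₂ = (1.69×10^-8)(47.3)/(5.178e-07) = 1.544 Ω
R = R₁ + R₂ = 1.713 Ω
V = IR = 6.75 × 1.713 = 11.6 V

11.6 V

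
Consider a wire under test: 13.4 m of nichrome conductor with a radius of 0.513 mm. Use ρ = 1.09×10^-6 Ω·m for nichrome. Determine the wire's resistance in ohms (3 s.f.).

A = πr² = π(5.1300e-04 m)² = 8.268e-07 m²
R = ρL/A = (1.09×10^-6)(13.4 m)/(8.268e-07 m²) = 17.7 Ω

17.7 Ω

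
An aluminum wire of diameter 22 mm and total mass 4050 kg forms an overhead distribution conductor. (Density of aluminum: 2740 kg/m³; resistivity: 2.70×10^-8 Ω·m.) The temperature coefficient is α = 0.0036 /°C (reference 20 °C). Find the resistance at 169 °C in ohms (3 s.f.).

A = π(d/2)² = π(1.1000e-02 m)² = 3.8013e-04 m²
L = m/(density·A) = 4050/(2740×3.8013e-04) = 3888 m
R = ρL/A = (2.70×10^-8)(3888)/(3.8013e-04) = 0.2762 Ω
R(169 °C) = 0.2762 × (1 + 0.0036×149) = 0.424 Ω

0.424 Ω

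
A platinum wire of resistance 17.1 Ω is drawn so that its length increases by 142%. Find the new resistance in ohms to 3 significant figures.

k = 1 + 142/100 = 2.42; volume constant ⇒ A' = A/k, so R' = k²R.
R' = 5.856 × 17.1 = 100 Ω

100 Ω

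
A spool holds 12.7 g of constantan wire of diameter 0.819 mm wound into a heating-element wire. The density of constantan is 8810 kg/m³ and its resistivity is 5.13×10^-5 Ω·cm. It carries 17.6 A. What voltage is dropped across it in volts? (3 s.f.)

ρ = 5.13×10^-5 Ω·cm = 5.13×10^-7 Ω·m
A = π(d/2)² = π(4.0950e-04 m)² = 5.2681e-07 m²
L = m/(density·A) = 0.0127/(8810×5.2681e-07) = 2.736 m
R = ρL/A = (5.13×10^-7)(2.736)/(5.2681e-07) = 2.665 Ω
V = IR = 17.6 × 2.665 = 46.9 V

46.9 V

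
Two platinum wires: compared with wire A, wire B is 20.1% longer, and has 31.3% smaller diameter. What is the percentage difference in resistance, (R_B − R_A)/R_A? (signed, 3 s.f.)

R ∝ L/d², so R_B/R_A = (1 + 20.1/100) × (1 − 31.3/100)⁻²
= 1.201 × 2.119 = 2.545
(R_B − R_A)/R_A = 2.545 − 1 = 154%

154%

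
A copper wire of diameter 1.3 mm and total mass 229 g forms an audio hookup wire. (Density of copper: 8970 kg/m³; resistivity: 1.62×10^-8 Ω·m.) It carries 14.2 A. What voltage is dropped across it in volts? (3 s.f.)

A = π(d/2)² = π(6.5000e-04 m)² = 1.3273e-06 m²
L = m/(density·A) = 0.229/(8970×1.3273e-06) = 19.23 m
R = ρL/A = (1.62×10^-8)(19.23)/(1.3273e-06) = 0.2347 Ω
V = IR = 14.2 × 0.2347 = 3.33 V

3.33 V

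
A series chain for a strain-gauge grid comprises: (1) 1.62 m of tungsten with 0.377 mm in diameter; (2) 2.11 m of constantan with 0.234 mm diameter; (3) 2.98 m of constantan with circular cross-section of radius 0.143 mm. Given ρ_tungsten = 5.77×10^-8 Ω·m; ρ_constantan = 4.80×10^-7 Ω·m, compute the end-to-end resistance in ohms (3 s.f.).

46.7 Ω

Seg 1: A = π(d/2)² = π(1.8850e-04 m)² = 1.116e-07 m²
R_1 = (5.77×10^-8)(1.62)/(1.116e-07) = 0.8374 Ω
Seg 2: A = π(d/2)² = π(1.1700e-04 m)² = 4.301e-08 m²
R_2 = (4.80×10^-7)(2.11)/(4.301e-08) = 23.55 Ω
Seg 3: A = πr² = π(1.4300e-04 m)² = 6.424e-08 m²
R_3 = (4.80×10^-7)(2.98)/(6.424e-08) = 22.27 Ω
R_total = R_1 + R_2 + R_3 = 46.7 Ω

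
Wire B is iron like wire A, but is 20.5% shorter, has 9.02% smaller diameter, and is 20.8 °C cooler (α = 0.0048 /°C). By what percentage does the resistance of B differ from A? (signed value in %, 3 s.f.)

-13.5%

R ∝ ρL/d² with ρ ∝ (1+αΔT), so R_B/R_A = (1 − 20.5/100) × (1 − 9.02/100)⁻² × (1 − 0.0048×20.8)
= 0.795 × 1.208 × 0.9002 = 0.8646
(R_B − R_A)/R_A = 0.8646 − 1 = -13.5%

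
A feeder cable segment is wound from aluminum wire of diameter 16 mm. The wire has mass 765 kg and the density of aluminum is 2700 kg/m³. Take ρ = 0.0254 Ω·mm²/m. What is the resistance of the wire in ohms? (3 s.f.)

0.178 Ω

ρ = 0.0254 Ω·mm²/m = 2.54×10^-8 Ω·m
A = π(d/2)² = π(8.0000e-03 m)² = 2.0106e-04 m²
L = m/(density·A) = 765/(2700×2.0106e-04) = 1409 m
R = ρL/A = (2.54×10^-8)(1409)/(2.0106e-04) = 0.178 Ω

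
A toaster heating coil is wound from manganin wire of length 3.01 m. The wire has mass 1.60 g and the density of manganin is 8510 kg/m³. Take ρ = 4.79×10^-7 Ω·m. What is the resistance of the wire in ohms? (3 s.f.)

A = m/(density·L) = 0.0016/(8510×3.01) = 6.2463e-08 m²
R = ρL/A = (4.79×10^-7)(3.01)/(6.2463e-08) = 23.1 Ω

23.1 Ω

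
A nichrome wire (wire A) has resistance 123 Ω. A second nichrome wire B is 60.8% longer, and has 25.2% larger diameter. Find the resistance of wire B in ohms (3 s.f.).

R ∝ L/d², so R_B/R_A = (1 + 60.8/100) × (1 + 25.2/100)⁻²
= 1.608 × 0.638 = 1.026
R_B = 1.026 × 123 = 126 Ω

126 Ω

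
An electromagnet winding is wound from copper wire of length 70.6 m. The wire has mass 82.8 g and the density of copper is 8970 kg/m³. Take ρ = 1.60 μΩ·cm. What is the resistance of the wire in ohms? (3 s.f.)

8.64 Ω

ρ = 1.60 μΩ·cm = 1.60×10^-8 Ω·m
A = m/(density·L) = 0.0828/(8970×70.6) = 1.3075e-07 m²
R = ρL/A = (1.60×10^-8)(70.6)/(1.3075e-07) = 8.64 Ω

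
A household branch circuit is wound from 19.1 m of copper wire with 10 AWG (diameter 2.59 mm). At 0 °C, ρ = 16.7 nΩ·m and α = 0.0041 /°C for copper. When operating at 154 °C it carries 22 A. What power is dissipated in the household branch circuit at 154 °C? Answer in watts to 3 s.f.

ρ = 16.7 nΩ·m = 1.67×10^-8 Ω·m
A = π(2.59/2 mm)² = π(1.2950e-03 m)² = 5.269e-06 m²
R₍0₎ = ρL/A = (1.67×10^-8)(19.1)/(5.269e-06) = 0.06054 Ω
R₍154₎ = R₍0₎(1 + αΔT) = 0.06054 × (1 + 0.0041×154) = 0.09877 Ω
P = I²R = (22)² × 0.09877 = 47.8 W

47.8 W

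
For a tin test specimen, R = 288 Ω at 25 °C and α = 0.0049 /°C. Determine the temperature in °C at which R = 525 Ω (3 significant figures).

R = R₀(1 + α(T − T₀)) ⇒ T = T₀ + (R/R₀ − 1)/α
T = 25 + (525/288 − 1)/0.0049 = 25 + (0.8229)/0.0049 = 193 °C

193 °C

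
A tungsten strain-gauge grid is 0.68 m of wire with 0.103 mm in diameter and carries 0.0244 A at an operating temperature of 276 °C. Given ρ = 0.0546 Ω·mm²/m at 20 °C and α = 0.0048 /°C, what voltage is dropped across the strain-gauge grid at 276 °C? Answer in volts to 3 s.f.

ρ = 0.0546 Ω·mm²/m = 5.46×10^-8 Ω·m
A = π(d/2)² = π(5.1500e-05 m)² = 8.332e-09 m²
R₍20₎ = ρL/A = (5.46×10^-8)(0.68)/(8.332e-09) = 4.456 Ω
R₍276₎ = R₍20₎(1 + αΔT) = 4.456 × (1 + 0.0048×256) = 9.931 Ω
V = IR = 0.0244 × 9.931 = 0.242 V

0.242 V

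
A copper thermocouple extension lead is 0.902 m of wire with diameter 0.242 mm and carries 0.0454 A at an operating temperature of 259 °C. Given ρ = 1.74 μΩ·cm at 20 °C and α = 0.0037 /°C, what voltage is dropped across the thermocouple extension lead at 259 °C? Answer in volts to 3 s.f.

0.0292 V

ρ = 1.74 μΩ·cm = 1.74×10^-8 Ω·m
A = π(d/2)² = π(1.2100e-04 m)² = 4.600e-08 m²
R₍20₎ = ρL/A = (1.74×10^-8)(0.902)/(4.600e-08) = 0.3412 Ω
R₍259₎ = R₍20₎(1 + αΔT) = 0.3412 × (1 + 0.0037×239) = 0.643 Ω
V = IR = 0.0454 × 0.643 = 0.0292 V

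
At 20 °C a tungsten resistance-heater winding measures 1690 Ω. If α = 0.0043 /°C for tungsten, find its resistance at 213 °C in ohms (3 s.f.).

3090 Ω

ΔT = 213 − 20 = 193 °C
R = R₀(1 + αΔT) = 1690 × (1 + 0.0043×193) = 1690 × 1.83 = 3090 Ω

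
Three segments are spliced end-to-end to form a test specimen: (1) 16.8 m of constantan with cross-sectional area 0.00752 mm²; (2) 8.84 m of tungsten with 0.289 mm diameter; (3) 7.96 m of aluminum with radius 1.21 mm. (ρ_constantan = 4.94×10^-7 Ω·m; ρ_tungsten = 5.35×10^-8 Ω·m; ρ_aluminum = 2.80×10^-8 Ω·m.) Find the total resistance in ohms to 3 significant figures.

1110 Ω

Seg 1: A = 0.00752 mm² = 7.520e-09 m²
R_1 = (4.94×10^-7)(16.8)/(7.520e-09) = 1104 Ω
Seg 2: A = π(d/2)² = π(1.4450e-04 m)² = 6.560e-08 m²
R_2 = (5.35×10^-8)(8.84)/(6.560e-08) = 7.21 Ω
Seg 3: A = πr² = π(1.2100e-03 m)² = 4.600e-06 m²
R_3 = (2.80×10^-8)(7.96)/(4.600e-06) = 0.04846 Ω
R_total = R_1 + R_2 + R_3 = 1110 Ω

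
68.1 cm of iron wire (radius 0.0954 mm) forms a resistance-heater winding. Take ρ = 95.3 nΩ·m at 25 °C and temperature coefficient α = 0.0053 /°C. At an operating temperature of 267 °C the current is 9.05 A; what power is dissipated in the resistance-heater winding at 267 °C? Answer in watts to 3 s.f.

ρ = 95.3 nΩ·m = 9.53×10^-8 Ω·m
A = πr² = π(9.5400e-05 m)² = 2.859e-08 m²
R₍25₎ = ρL/A = (9.53×10^-8)(0.681)/(2.859e-08) = 2.27 Ω
R₍267₎ = R₍25₎(1 + αΔT) = 2.27 × (1 + 0.0053×242) = 5.181 Ω
P = I²R = (9.05)² × 5.181 = 424 W

424 W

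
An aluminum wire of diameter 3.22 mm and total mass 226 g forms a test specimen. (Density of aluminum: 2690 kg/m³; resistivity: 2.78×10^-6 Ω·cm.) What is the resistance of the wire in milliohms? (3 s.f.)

35.2 mΩ

ρ = 2.78×10^-6 Ω·cm = 2.78×10^-8 Ω·m
A = π(d/2)² = π(1.6100e-03 m)² = 8.1433e-06 m²
L = m/(density·A) = 0.226/(2690×8.1433e-06) = 10.32 m
R = ρL/A = (2.78×10^-8)(10.32)/(8.1433e-06) = 35.2 mΩ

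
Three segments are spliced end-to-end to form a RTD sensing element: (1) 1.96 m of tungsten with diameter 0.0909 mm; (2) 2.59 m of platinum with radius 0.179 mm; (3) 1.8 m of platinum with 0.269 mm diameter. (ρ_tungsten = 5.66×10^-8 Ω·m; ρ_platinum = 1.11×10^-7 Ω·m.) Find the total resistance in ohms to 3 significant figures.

Seg 1: A = π(d/2)² = π(4.5450e-05 m)² = 6.490e-09 m²
R_1 = (5.66×10^-8)(1.96)/(6.490e-09) = 17.09 Ω
Seg 2: A = πr² = π(1.7900e-04 m)² = 1.007e-07 m²
R_2 = (1.11×10^-7)(2.59)/(1.007e-07) = 2.856 Ω
Seg 3: A = π(d/2)² = π(1.3450e-04 m)² = 5.683e-08 m²
R_3 = (1.11×10^-7)(1.8)/(5.683e-08) = 3.516 Ω
R_total = R_1 + R_2 + R_3 = 23.5 Ω

23.5 Ω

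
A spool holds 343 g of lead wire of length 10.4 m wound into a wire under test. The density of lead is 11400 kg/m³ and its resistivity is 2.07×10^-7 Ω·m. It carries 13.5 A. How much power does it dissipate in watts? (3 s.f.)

A = m/(density·L) = 0.343/(11400×10.4) = 2.8930e-06 m²
R = ρL/A = (2.07×10^-7)(10.4)/(2.8930e-06) = 0.7441 Ω
P = I²R = (13.5)² × 0.7441 = 136 W

136 W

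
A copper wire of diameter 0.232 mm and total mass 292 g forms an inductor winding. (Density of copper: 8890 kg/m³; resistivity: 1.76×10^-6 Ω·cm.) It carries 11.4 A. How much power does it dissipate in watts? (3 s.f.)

42000 W

ρ = 1.76×10^-6 Ω·cm = 1.76×10^-8 Ω·m
A = π(d/2)² = π(1.1600e-04 m)² = 4.2273e-08 m²
L = m/(density·A) = 0.292/(8890×4.2273e-08) = 777 m
R = ρL/A = (1.76×10^-8)(777)/(4.2273e-08) = 323.5 Ω
P = I²R = (11.4)² × 323.5 = 42000 W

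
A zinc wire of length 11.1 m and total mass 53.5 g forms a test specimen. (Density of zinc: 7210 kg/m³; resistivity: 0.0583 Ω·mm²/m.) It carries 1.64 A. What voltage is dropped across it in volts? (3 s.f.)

ρ = 0.0583 Ω·mm²/m = 5.83×10^-8 Ω·m
A = m/(density·L) = 0.0535/(7210×11.1) = 6.6849e-07 m²
R = ρL/A = (5.83×10^-8)(11.1)/(6.6849e-07) = 0.968 Ω
V = IR = 1.64 × 0.968 = 1.59 V

1.59 V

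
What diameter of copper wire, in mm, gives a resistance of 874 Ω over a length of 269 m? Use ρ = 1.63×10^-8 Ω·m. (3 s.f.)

A = ρL/R = (1.63×10^-8)(269)/(874) = 5.017e-09 m²
d = 2√(A/π) = 7.992e-05 m = 0.0799 mm

0.0799 mm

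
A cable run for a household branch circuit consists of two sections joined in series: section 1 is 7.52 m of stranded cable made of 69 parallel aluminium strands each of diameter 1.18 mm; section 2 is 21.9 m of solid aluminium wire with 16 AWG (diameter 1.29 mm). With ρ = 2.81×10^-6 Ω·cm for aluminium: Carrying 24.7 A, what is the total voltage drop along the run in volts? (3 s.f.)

ρ = 2.81×10^-6 Ω·cm = 2.81×10^-8 Ω·m
Section 1: A_strand = π(5.9000e-04)² = 1.094e-06 m²; R₁ = ρL/(N·A_s) = (2.81×10^-8)(7.52)/(69×1.094e-06) = 0.0028 Ω
Section 2: A = π(1.29/2 mm)² = π(6.4500e-04 m)² = 1.307e-06 m²
R₂ = (2.81×10^-8)(21.9)/(1.307e-06) = 0.4708 Ω
R = R₁ + R₂ = 0.4736 Ω
V = IR = 24.7 × 0.4736 = 11.7 V

11.7 V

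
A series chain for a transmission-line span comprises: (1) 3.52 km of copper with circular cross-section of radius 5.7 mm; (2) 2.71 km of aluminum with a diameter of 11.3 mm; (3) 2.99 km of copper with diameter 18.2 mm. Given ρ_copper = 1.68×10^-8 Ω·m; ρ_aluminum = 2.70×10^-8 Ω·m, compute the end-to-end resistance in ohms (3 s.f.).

1.50 Ω

Seg 1: A = πr² = π(5.7000e-03 m)² = 1.021e-04 m²
R_1 = (1.68×10^-8)(3520)/(1.021e-04) = 0.5794 Ω
Seg 2: A = π(d/2)² = π(5.6500e-03 m)² = 1.003e-04 m²
R_2 = (2.70×10^-8)(2710)/(1.003e-04) = 0.7296 Ω
Seg 3: A = π(d/2)² = π(9.1000e-03 m)² = 2.602e-04 m²
R_3 = (1.68×10^-8)(2990)/(2.602e-04) = 0.1931 Ω
R_total = R_1 + R_2 + R_3 = 1.50 Ω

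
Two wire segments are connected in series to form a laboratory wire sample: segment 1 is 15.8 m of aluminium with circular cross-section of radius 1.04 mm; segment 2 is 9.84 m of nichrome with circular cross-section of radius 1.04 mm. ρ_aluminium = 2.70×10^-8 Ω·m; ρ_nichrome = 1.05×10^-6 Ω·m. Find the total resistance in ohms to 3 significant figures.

Segment 1: A = πr² = π(1.0400e-03 m)² = 3.398e-06 m²
R₁ = ρL/A = (2.70×10^-8)(15.8)/(3.398e-06) = 0.1255 Ω
R₂ = (1.05×10^-6)(9.84)/(3.398e-06) = 3.041 Ω
R = R₁ + R₂ = 3.17 Ω

3.17 Ω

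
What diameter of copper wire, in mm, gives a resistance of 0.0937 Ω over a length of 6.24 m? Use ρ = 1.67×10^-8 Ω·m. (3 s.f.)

A = ρL/R = (1.67×10^-8)(6.24)/(0.0937) = 1.112e-06 m²
d = 2√(A/π) = 1.190e-03 m = 1.19 mm

1.19 mm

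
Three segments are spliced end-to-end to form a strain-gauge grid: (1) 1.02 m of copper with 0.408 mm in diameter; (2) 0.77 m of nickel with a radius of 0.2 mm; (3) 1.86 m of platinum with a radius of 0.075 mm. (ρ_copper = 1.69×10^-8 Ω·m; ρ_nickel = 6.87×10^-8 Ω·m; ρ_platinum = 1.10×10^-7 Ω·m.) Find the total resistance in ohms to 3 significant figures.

Seg 1: A = π(d/2)² = π(2.0400e-04 m)² = 1.307e-07 m²
R_1 = (1.69×10^-8)(1.02)/(1.307e-07) = 0.1318 Ω
Seg 2: A = πr² = π(2.0000e-04 m)² = 1.257e-07 m²
R_2 = (6.87×10^-8)(0.77)/(1.257e-07) = 0.421 Ω
Seg 3: A = πr² = π(7.5000e-05 m)² = 1.767e-08 m²
R_3 = (1.10×10^-7)(1.86)/(1.767e-08) = 11.58 Ω
R_total = R_1 + R_2 + R_3 = 12.1 Ω

12.1 Ω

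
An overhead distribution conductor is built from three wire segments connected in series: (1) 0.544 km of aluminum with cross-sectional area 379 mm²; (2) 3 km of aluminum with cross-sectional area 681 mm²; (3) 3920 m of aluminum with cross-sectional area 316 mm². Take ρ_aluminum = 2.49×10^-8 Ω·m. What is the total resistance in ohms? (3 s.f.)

0.454 Ω

Seg 1: A = 379 mm² = 3.790e-04 m²
R_1 = (2.49×10^-8)(544)/(3.790e-04) = 0.03574 Ω
Seg 2: A = 681 mm² = 6.810e-04 m²
R_2 = (2.49×10^-8)(3000)/(6.810e-04) = 0.1097 Ω
Seg 3: A = 316 mm² = 3.160e-04 m²
R_3 = (2.49×10^-8)(3920)/(3.160e-04) = 0.3089 Ω
R_total = R_1 + R_2 + R_3 = 0.454 Ω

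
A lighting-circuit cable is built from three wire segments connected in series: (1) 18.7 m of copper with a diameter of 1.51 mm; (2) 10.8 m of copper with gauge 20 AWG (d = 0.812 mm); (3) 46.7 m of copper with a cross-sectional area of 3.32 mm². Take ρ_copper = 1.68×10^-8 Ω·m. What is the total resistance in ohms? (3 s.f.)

0.762 Ω

Seg 1: A = π(d/2)² = π(7.5500e-04 m)² = 1.791e-06 m²
R_1 = (1.68×10^-8)(18.7)/(1.791e-06) = 0.1754 Ω
Seg 2: A = π(0.812/2 mm)² = π(4.0600e-04 m)² = 5.178e-07 m²
R_2 = (1.68×10^-8)(10.8)/(5.178e-07) = 0.3504 Ω
Seg 3: A = 3.32 mm² = 3.320e-06 m²
R_3 = (1.68×10^-8)(46.7)/(3.320e-06) = 0.2363 Ω
R_total = R_1 + R_2 + R_3 = 0.762 Ω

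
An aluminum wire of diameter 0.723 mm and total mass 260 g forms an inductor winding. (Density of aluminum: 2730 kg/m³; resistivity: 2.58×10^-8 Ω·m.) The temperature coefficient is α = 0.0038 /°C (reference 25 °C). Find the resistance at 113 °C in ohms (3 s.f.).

19.5 Ω

A = π(d/2)² = π(3.6150e-04 m)² = 4.1055e-07 m²
L = m/(density·A) = 0.26/(2730×4.1055e-07) = 232 m
R = ρL/A = (2.58×10^-8)(232)/(4.1055e-07) = 14.58 Ω
R(113 °C) = 14.58 × (1 + 0.0038×88) = 19.5 Ω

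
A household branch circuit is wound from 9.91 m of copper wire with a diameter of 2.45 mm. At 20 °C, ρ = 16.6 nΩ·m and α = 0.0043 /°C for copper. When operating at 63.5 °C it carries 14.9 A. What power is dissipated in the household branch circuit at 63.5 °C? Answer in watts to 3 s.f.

9.20 W

ρ = 16.6 nΩ·m = 1.66×10^-8 Ω·m
A = π(d/2)² = π(1.2250e-03 m)² = 4.714e-06 m²
R₍20₎ = ρL/A = (1.66×10^-8)(9.91)/(4.714e-06) = 0.03489 Ω
R₍63.5₎ = R₍20₎(1 + αΔT) = 0.03489 × (1 + 0.0043×43.5) = 0.04142 Ω
P = I²R = (14.9)² × 0.04142 = 9.20 W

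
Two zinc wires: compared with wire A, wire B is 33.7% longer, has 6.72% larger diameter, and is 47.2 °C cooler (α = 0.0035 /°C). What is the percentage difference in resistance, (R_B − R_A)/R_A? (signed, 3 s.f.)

-2.00%

R ∝ ρL/d² with ρ ∝ (1+αΔT), so R_B/R_A = (1 + 33.7/100) × (1 + 6.72/100)⁻² × (1 − 0.0035×47.2)
= 1.337 × 0.878 × 0.8348 = 0.98
(R_B − R_A)/R_A = 0.98 − 1 = -2.00%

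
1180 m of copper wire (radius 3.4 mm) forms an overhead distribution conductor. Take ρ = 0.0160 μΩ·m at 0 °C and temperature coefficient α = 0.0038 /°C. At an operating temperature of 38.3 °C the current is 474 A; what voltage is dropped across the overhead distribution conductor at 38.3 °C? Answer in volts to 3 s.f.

ρ = 0.0160 μΩ·m = 1.60×10^-8 Ω·m
A = πr² = π(3.4000e-03 m)² = 3.632e-05 m²
R₍0₎ = ρL/A = (1.60×10^-8)(1180)/(3.632e-05) = 0.5199 Ω
R₍38.3₎ = R₍0₎(1 + αΔT) = 0.5199 × (1 + 0.0038×38.3) = 0.5955 Ω
V = IR = 474 × 0.5955 = 282 V

282 V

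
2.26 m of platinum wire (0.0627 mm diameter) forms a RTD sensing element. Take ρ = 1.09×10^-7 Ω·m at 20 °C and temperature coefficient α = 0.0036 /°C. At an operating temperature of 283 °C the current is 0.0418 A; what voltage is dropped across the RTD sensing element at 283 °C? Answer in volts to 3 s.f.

A = π(d/2)² = π(3.1350e-05 m)² = 3.088e-09 m²
R₍20₎ = ρL/A = (1.09×10^-7)(2.26)/(3.088e-09) = 79.78 Ω
R₍283₎ = R₍20₎(1 + αΔT) = 79.78 × (1 + 0.0036×263) = 155.3 Ω
V = IR = 0.0418 × 155.3 = 6.49 V

6.49 V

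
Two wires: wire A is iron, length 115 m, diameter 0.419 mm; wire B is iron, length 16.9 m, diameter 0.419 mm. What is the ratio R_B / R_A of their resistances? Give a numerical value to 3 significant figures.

0.147

R ∝ ρL/d², so R_B/R_A = (L_B/L_A)
= (16.9/115) = 0.147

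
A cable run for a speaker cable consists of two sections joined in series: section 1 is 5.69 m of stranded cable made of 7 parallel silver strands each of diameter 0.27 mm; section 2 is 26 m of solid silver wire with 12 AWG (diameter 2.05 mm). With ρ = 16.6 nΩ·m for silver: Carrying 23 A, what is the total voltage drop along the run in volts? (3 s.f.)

8.43 V

ρ = 16.6 nΩ·m = 1.66×10^-8 Ω·m
Section 1: A_strand = π(1.3500e-04)² = 5.726e-08 m²; R₁ = ρL/(N·A_s) = (1.66×10^-8)(5.69)/(7×5.726e-08) = 0.2357 Ω
Section 2: A = π(2.05/2 mm)² = π(1.0250e-03 m)² = 3.301e-06 m²
R₂ = (1.66×10^-8)(26)/(3.301e-06) = 0.1308 Ω
R = R₁ + R₂ = 0.3664 Ω
V = IR = 23 × 0.3664 = 8.43 V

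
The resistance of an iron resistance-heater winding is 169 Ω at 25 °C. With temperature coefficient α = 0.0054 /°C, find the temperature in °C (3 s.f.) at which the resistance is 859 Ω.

R = R₀(1 + α(T − T₀)) ⇒ T = T₀ + (R/R₀ − 1)/α
T = 25 + (859/169 − 1)/0.0054 = 25 + (4.083)/0.0054 = 781 °C

781 °C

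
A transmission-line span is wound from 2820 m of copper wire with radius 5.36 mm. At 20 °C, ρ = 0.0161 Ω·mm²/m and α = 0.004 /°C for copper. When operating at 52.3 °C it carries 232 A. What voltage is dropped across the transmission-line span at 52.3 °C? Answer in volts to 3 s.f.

132 V

ρ = 0.0161 Ω·mm²/m = 1.61×10^-8 Ω·m
A = πr² = π(5.3600e-03 m)² = 9.026e-05 m²
R₍20₎ = ρL/A = (1.61×10^-8)(2820)/(9.026e-05) = 0.503 Ω
R₍52.3₎ = R₍20₎(1 + αΔT) = 0.503 × (1 + 0.004×32.3) = 0.568 Ω
V = IR = 232 × 0.568 = 132 V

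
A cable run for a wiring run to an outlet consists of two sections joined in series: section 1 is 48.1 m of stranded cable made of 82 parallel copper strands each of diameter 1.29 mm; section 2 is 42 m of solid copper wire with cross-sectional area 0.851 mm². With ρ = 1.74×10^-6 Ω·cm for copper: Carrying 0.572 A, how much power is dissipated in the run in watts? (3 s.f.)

ρ = 1.74×10^-6 Ω·cm = 1.74×10^-8 Ω·m
Section 1: A_strand = π(6.4500e-04)² = 1.307e-06 m²; R₁ = ρL/(N·A_s) = (1.74×10^-8)(48.1)/(82×1.307e-06) = 0.007809 Ω
Section 2: A = 0.851 mm² = 8.510e-07 m²
R₂ = (1.74×10^-8)(42)/(8.510e-07) = 0.8588 Ω
R = R₁ + R₂ = 0.8666 Ω
P = I²R = (0.572)² × 0.8666 = 0.284 W

0.284 W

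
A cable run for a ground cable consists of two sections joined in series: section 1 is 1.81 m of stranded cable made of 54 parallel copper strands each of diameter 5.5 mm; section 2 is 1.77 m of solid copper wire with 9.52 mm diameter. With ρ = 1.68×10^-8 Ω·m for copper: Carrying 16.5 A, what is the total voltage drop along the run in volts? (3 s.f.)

0.00728 V

Section 1: A_strand = π(2.7500e-03)² = 2.376e-05 m²; R₁ = ρL/(N·A_s) = (1.68×10^-8)(1.81)/(54×2.376e-05) = 2.370×10^-5 Ω
Section 2: A = π(d/2)² = π(4.7600e-03 m)² = 7.118e-05 m²
R₂ = (1.68×10^-8)(1.77)/(7.118e-05) = 4.178×10^-4 Ω
R = R₁ + R₂ = 4.415×10^-4 Ω
V = IR = 16.5 × 4.415×10^-4 = 0.00728 V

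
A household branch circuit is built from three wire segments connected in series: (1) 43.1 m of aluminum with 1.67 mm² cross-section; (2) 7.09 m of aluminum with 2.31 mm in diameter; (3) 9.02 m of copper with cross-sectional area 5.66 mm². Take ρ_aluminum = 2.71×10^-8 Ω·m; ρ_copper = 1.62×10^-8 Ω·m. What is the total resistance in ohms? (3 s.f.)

0.771 Ω

Seg 1: A = 1.67 mm² = 1.670e-06 m²
R_1 = (2.71×10^-8)(43.1)/(1.670e-06) = 0.6994 Ω
Seg 2: A = π(d/2)² = π(1.1550e-03 m)² = 4.191e-06 m²
R_2 = (2.71×10^-8)(7.09)/(4.191e-06) = 0.04585 Ω
Seg 3: A = 5.66 mm² = 5.660e-06 m²
R_3 = (1.62×10^-8)(9.02)/(5.660e-06) = 0.02582 Ω
R_total = R_1 + R_2 + R_3 = 0.771 Ω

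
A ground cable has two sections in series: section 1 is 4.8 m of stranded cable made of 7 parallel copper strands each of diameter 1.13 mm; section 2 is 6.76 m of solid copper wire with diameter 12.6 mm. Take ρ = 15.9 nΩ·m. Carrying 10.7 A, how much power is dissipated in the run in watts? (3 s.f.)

ρ = 15.9 nΩ·m = 1.59×10^-8 Ω·m
Section 1: A_strand = π(5.6500e-04)² = 1.003e-06 m²; R₁ = ρL/(N·A_s) = (1.59×10^-8)(4.8)/(7×1.003e-06) = 0.01087 Ω
Section 2: A = π(d/2)² = π(6.3000e-03 m)² = 1.247e-04 m²
R₂ = (1.59×10^-8)(6.76)/(1.247e-04) = 8.620×10^-4 Ω
R = R₁ + R₂ = 0.01173 Ω
P = I²R = (10.7)² × 0.01173 = 1.34 W

1.34 W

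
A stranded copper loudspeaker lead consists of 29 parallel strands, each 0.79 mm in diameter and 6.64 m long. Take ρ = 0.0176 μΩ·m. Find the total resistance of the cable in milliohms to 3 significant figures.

ρ = 0.0176 μΩ·m = 1.76×10^-8 Ω·m
A_strand = π(3.9500e-04 m)² = 4.902e-07 m²
R_strand = ρL/A = (1.76×10^-8)(6.64)/(4.902e-07) = 0.2384 Ω
R_total = R_strand/N = 0.2384/29 = 8.22 mΩ

8.22 mΩ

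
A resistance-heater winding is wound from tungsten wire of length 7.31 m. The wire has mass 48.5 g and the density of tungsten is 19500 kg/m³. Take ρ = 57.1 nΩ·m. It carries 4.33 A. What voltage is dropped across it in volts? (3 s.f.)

5.31 V

ρ = 57.1 nΩ·m = 5.71×10^-8 Ω·m
A = m/(density·L) = 0.0485/(19500×7.31) = 3.4024e-07 m²
R = ρL/A = (5.71×10^-8)(7.31)/(3.4024e-07) = 1.227 Ω
V = IR = 4.33 × 1.227 = 5.31 V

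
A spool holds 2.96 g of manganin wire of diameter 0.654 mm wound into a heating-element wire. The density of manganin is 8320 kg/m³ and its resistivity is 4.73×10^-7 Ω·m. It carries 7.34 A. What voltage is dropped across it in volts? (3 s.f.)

A = π(d/2)² = π(3.2700e-04 m)² = 3.3593e-07 m²
L = m/(density·A) = 0.00296/(8320×3.3593e-07) = 1.059 m
R = ρL/A = (4.73×10^-7)(1.059)/(3.3593e-07) = 1.491 Ω
V = IR = 7.34 × 1.491 = 10.9 V

10.9 V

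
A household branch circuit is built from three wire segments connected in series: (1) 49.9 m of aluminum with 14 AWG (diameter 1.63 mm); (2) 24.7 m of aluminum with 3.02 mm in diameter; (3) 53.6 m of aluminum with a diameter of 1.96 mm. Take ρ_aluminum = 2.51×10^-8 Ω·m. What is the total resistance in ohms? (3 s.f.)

1.13 Ω

Seg 1: A = π(1.63/2 mm)² = π(8.1500e-04 m)² = 2.087e-06 m²
R_1 = (2.51×10^-8)(49.9)/(2.087e-06) = 0.6002 Ω
Seg 2: A = π(d/2)² = π(1.5100e-03 m)² = 7.163e-06 m²
R_2 = (2.51×10^-8)(24.7)/(7.163e-06) = 0.08655 Ω
Seg 3: A = π(d/2)² = π(9.8000e-04 m)² = 3.017e-06 m²
R_3 = (2.51×10^-8)(53.6)/(3.017e-06) = 0.4459 Ω
R_total = R_1 + R_2 + R_3 = 1.13 Ω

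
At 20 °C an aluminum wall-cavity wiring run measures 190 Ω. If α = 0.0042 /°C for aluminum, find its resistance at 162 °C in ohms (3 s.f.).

303 Ω

ΔT = 162 − 20 = 142 °C
R = R₀(1 + αΔT) = 190 × (1 + 0.0042×142) = 190 × 1.596 = 303 Ω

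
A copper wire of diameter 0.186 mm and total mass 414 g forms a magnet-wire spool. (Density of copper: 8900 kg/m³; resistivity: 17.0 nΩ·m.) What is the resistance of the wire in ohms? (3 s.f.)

ρ = 17.0 nΩ·m = 1.70×10^-8 Ω·m
A = π(d/2)² = π(9.3000e-05 m)² = 2.7172e-08 m²
L = m/(density·A) = 0.414/(8900×2.7172e-08) = 1712 m
R = ρL/A = (1.70×10^-8)(1712)/(2.7172e-08) = 1070 Ω

1070 Ω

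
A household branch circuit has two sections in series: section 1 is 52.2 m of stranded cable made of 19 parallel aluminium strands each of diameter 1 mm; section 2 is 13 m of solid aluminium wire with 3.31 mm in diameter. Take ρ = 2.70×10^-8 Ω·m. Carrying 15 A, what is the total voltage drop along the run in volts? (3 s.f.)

Section 1: A_strand = π(5.0000e-04)² = 7.854e-07 m²; R₁ = ρL/(N·A_s) = (2.70×10^-8)(52.2)/(19×7.854e-07) = 0.09445 Ω
Section 2: A = π(d/2)² = π(1.6550e-03 m)² = 8.605e-06 m²
R₂ = (2.70×10^-8)(13)/(8.605e-06) = 0.04079 Ω
R = R₁ + R₂ = 0.1352 Ω
V = IR = 15 × 0.1352 = 2.03 V

2.03 V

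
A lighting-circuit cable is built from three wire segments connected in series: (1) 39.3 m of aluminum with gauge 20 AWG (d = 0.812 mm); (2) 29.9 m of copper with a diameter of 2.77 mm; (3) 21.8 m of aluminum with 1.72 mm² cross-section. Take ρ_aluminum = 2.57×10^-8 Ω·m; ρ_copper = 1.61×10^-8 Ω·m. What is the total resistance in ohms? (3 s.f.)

Seg 1: A = π(0.812/2 mm)² = π(4.0600e-04 m)² = 5.178e-07 m²
R_1 = (2.57×10^-8)(39.3)/(5.178e-07) = 1.95 Ω
Seg 2: A = π(d/2)² = π(1.3850e-03 m)² = 6.026e-06 m²
R_2 = (1.61×10^-8)(29.9)/(6.026e-06) = 0.07988 Ω
Seg 3: A = 1.72 mm² = 1.720e-06 m²
R_3 = (2.57×10^-8)(21.8)/(1.720e-06) = 0.3257 Ω
R_total = R_1 + R_2 + R_3 = 2.36 Ω

2.36 Ω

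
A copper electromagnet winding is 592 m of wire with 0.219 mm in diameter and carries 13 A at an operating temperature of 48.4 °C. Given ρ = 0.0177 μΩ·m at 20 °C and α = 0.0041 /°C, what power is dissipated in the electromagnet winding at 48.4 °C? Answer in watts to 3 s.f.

ρ = 0.0177 μΩ·m = 1.77×10^-8 Ω·m
A = π(d/2)² = π(1.0950e-04 m)² = 3.767e-08 m²
R₍20₎ = ρL/A = (1.77×10^-8)(592)/(3.767e-08) = 278.2 Ω
R₍48.4₎ = R₍20₎(1 + αΔT) = 278.2 × (1 + 0.0041×28.4) = 310.6 Ω
P = I²R = (13)² × 310.6 = 52500 W

52500 W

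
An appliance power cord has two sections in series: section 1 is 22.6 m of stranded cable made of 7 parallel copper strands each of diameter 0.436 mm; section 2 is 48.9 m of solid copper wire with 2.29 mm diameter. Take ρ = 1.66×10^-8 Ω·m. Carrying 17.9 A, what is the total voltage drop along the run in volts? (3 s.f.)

Section 1: A_strand = π(2.1800e-04)² = 1.493e-07 m²; R₁ = ρL/(N·A_s) = (1.66×10^-8)(22.6)/(7×1.493e-07) = 0.359 Ω
Section 2: A = π(d/2)² = π(1.1450e-03 m)² = 4.119e-06 m²
R₂ = (1.66×10^-8)(48.9)/(4.119e-06) = 0.1971 Ω
R = R₁ + R₂ = 0.5561 Ω
V = IR = 17.9 × 0.5561 = 9.95 V

9.95 V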